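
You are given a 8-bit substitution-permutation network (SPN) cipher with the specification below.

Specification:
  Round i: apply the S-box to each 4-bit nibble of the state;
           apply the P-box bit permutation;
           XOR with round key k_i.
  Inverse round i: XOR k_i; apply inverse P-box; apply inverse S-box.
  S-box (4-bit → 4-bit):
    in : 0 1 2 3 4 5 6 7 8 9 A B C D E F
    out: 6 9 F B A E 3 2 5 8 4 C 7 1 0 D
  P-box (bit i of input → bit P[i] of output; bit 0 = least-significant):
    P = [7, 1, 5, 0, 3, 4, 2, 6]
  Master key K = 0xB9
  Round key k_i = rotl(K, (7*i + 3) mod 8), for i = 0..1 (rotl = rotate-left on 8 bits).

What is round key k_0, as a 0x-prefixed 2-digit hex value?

K = 0xB9
k_0 = rotl(K, (7*0+3) mod 8) = rotl(K, 3) = 0xCD

0xCD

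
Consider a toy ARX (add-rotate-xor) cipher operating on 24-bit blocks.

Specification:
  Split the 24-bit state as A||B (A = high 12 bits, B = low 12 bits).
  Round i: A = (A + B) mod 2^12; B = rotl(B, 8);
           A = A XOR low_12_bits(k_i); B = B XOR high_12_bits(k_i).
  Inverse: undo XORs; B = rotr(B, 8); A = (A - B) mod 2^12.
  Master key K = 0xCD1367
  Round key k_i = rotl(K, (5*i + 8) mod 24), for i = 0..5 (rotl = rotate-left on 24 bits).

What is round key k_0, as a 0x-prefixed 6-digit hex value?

K = 0xCD1367
k_0 = rotl(K, (5*0+8) mod 24) = rotl(K, 8) = 0x1367CD

0x1367CD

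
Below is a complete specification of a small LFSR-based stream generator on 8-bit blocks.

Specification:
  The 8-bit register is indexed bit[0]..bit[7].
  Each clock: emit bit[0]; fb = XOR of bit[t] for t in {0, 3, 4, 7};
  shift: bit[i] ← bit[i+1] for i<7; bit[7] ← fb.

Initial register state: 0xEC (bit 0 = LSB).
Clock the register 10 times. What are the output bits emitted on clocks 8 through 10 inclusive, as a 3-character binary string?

101

reg_0 = 0xEC
clock 1: out=0, reg = 0x76
clock 2: out=0, reg = 0xBB
clock 3: out=1, reg = 0x5D
clock 4: out=1, reg = 0xAE
clock 5: out=0, reg = 0x57
clock 6: out=1, reg = 0x2B
clock 7: out=1, reg = 0x15
clock 8: out=1, reg = 0x0A
clock 9: out=0, reg = 0x85
clock 10: out=1, reg = 0x42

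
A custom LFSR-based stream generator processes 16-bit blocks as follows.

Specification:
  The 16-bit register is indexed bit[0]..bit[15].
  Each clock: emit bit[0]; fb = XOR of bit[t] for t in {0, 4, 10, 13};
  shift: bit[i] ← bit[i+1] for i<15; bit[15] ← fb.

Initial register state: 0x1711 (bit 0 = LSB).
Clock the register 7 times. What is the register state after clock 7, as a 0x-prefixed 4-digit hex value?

reg_0 = 0x1711
clock 1: out=1, reg = 0x8B88
clock 2: out=0, reg = 0x45C4
clock 3: out=0, reg = 0xA2E2
clock 4: out=0, reg = 0xD171
clock 5: out=1, reg = 0x68B8
clock 6: out=0, reg = 0x345C
clock 7: out=0, reg = 0x9A2E

0x9A2E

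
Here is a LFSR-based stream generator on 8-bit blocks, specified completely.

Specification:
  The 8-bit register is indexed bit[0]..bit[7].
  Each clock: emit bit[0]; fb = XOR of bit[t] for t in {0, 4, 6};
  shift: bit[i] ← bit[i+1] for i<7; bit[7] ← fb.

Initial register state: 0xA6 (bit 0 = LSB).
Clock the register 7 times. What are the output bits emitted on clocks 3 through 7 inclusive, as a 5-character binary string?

10010

reg_0 = 0xA6
clock 1: out=0, reg = 0x53
clock 2: out=1, reg = 0xA9
clock 3: out=1, reg = 0xD4
clock 4: out=0, reg = 0x6A
clock 5: out=0, reg = 0xB5
clock 6: out=1, reg = 0x5A
clock 7: out=0, reg = 0x2D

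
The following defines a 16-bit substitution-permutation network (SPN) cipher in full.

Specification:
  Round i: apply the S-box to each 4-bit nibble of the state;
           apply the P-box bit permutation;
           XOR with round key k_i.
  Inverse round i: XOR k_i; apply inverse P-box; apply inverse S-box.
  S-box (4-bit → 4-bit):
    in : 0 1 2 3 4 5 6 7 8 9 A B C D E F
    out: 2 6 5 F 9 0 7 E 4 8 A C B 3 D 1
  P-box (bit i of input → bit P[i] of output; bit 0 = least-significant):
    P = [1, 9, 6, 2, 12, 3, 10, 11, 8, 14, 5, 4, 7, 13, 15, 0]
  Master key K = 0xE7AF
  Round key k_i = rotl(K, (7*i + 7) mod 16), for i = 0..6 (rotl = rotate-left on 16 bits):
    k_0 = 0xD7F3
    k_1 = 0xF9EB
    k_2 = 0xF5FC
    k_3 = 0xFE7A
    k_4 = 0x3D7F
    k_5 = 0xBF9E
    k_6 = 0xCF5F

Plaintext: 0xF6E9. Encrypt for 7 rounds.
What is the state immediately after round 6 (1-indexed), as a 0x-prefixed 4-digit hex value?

0x357D

s_0 = plaintext = 0xF6E9
s_1 = Round(s_0, k_0) = 0x8A57
s_2 = Round(s_1, k_1) = 0x3BBF
s_3 = Round(s_2, k_2) = 0x594F
s_4 = Round(s_3, k_3) = 0xE668
s_5 = Round(s_4, k_4) = 0xE896
s_6 = Round(s_5, k_5) = 0x357D
s_7 = Round(s_6, k_6) = 0x61D4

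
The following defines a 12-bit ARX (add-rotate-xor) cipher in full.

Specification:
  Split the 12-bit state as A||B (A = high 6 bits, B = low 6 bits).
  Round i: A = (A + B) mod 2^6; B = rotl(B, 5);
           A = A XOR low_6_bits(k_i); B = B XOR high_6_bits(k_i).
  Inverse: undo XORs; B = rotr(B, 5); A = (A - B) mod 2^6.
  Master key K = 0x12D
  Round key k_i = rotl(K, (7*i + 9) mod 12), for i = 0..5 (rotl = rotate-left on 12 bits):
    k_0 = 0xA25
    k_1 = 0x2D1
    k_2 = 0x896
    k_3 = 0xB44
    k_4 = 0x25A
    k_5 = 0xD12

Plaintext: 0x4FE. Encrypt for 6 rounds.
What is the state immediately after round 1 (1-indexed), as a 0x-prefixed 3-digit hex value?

0xD37

s_0 = plaintext = 0x4FE
s_1 = Round(s_0, k_0) = 0xD37
s_2 = Round(s_1, k_1) = 0xEB0
s_3 = Round(s_2, k_2) = 0xF3A
s_4 = Round(s_3, k_3) = 0xCB0
s_5 = Round(s_4, k_4) = 0xE11
s_6 = Round(s_5, k_5) = 0x6DC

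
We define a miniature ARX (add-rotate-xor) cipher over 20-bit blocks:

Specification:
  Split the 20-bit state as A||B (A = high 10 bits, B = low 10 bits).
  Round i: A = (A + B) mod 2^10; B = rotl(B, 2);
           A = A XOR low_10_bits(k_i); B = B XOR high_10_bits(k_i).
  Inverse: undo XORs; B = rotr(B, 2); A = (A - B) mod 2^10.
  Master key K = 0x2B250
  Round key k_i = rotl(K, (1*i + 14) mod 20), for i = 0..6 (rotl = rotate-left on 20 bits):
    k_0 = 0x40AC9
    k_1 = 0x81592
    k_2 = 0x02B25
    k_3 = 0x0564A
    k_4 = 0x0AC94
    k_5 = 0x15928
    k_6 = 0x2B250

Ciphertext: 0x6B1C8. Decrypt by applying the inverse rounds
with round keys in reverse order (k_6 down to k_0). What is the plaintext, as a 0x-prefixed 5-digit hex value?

0xB00FC

s_0 = ciphertext = 0x6B1C8
s_1 = InvRound(s_0, k_6) = 0xE8C59
s_2 = InvRound(s_1, k_5) = 0xE2303
s_3 = InvRound(s_2, k_4) = 0x948CA
s_4 = InvRound(s_3, k_3) = 0x38737
s_5 = InvRound(s_4, k_2) = 0x7D5CF
s_6 = InvRound(s_5, k_1) = 0x5D6F2
s_7 = InvRound(s_6, k_0) = 0xB00FC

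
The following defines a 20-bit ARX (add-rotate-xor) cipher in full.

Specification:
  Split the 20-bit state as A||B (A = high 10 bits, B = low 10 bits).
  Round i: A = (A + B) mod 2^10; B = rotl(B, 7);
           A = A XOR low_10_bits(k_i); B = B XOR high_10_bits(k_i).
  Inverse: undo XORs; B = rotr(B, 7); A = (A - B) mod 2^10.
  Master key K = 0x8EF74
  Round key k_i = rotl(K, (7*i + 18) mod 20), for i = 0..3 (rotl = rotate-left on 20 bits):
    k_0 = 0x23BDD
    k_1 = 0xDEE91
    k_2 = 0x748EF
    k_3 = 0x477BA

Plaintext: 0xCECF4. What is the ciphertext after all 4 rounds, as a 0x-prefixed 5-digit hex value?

s_0 = plaintext = 0xCECF4
s_1 = Round(s_0, k_0) = 0xFCA90
s_2 = Round(s_1, k_1) = 0x04F29
s_3 = Round(s_2, k_2) = 0xF4D37
s_4 = Round(s_3, k_3) = 0xAC2BB

0xAC2BB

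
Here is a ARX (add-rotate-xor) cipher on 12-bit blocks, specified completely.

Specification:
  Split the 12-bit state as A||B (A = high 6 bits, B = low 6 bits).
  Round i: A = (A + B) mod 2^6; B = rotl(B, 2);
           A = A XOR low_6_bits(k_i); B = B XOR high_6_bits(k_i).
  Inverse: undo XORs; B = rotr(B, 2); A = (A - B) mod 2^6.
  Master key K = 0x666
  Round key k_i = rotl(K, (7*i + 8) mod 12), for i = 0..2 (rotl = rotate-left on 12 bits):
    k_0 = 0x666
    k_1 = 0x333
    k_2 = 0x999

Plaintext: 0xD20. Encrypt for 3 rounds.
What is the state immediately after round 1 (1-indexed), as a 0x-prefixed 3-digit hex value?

0xC9B

s_0 = plaintext = 0xD20
s_1 = Round(s_0, k_0) = 0xC9B
s_2 = Round(s_1, k_1) = 0xFA1
s_3 = Round(s_2, k_2) = 0x1A0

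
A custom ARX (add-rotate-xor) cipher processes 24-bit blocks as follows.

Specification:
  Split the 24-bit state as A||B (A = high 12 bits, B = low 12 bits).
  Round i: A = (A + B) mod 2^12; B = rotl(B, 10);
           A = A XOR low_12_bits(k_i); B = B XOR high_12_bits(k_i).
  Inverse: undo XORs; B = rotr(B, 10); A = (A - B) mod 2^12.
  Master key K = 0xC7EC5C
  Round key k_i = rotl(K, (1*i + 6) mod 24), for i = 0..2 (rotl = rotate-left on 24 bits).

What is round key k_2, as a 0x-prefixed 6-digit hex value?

K = 0xC7EC5C
k_0 = rotl(K, (1*0+6) mod 24) = rotl(K, 6) = 0xFB1731
k_1 = rotl(K, (1*1+6) mod 24) = rotl(K, 7) = 0xF62E63
k_2 = rotl(K, (1*2+6) mod 24) = rotl(K, 8) = 0xEC5CC7

0xEC5CC7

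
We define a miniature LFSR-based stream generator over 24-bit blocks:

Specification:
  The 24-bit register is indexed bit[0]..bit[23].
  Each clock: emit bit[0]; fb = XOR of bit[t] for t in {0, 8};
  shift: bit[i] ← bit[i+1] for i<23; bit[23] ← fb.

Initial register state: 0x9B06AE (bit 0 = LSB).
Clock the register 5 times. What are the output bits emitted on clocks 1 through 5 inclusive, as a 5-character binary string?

01110

reg_0 = 0x9B06AE
clock 1: out=0, reg = 0x4D8357
clock 2: out=1, reg = 0x26C1AB
clock 3: out=1, reg = 0x1360D5
clock 4: out=1, reg = 0x89B06A
clock 5: out=0, reg = 0x44D835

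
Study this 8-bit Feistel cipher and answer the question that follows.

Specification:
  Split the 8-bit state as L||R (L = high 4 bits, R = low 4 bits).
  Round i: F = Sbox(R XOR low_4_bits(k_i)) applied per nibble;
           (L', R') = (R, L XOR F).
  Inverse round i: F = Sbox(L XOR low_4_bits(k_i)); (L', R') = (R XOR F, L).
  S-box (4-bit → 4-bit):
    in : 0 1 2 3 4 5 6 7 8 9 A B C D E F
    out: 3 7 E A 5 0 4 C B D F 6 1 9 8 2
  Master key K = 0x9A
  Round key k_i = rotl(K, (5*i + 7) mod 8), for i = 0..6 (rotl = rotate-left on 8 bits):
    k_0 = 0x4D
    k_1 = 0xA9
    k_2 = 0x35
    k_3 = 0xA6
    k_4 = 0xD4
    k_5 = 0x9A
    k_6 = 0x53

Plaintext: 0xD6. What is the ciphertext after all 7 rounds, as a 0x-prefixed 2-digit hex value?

0xD7

s_0 = plaintext = 0xD6
s_1 = Round(s_0, k_0) = 0x6B
s_2 = Round(s_1, k_1) = 0xB8
s_3 = Round(s_2, k_2) = 0x82
s_4 = Round(s_3, k_3) = 0x2D
s_5 = Round(s_4, k_4) = 0xDF
s_6 = Round(s_5, k_5) = 0xFD
s_7 = Round(s_6, k_6) = 0xD7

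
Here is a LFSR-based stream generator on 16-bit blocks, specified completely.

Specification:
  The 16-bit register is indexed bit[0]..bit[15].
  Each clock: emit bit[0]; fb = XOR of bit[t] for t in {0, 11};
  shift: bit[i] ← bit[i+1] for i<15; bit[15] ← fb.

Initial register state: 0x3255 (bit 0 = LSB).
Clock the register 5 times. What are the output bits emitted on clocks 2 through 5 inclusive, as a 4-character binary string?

0101

reg_0 = 0x3255
clock 1: out=1, reg = 0x992A
clock 2: out=0, reg = 0xCC95
clock 3: out=1, reg = 0x664A
clock 4: out=0, reg = 0x3325
clock 5: out=1, reg = 0x9992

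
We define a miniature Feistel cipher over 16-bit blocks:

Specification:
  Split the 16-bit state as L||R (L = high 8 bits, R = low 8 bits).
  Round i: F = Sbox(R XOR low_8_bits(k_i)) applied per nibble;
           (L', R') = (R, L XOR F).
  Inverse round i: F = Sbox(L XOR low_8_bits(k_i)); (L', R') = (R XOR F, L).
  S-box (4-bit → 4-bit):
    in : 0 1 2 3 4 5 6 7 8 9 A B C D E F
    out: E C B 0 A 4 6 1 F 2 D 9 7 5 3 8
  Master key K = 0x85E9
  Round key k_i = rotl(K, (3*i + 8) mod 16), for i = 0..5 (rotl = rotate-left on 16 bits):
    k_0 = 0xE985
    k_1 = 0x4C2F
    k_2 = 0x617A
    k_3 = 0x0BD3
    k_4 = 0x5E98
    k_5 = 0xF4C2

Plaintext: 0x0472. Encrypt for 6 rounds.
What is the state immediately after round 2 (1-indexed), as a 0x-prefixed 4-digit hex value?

s_0 = plaintext = 0x0472
s_1 = Round(s_0, k_0) = 0x7285
s_2 = Round(s_1, k_1) = 0x85AF
s_3 = Round(s_2, k_2) = 0xAFD1
s_4 = Round(s_3, k_3) = 0xD144
s_5 = Round(s_4, k_4) = 0x4486
s_6 = Round(s_5, k_5) = 0x86EE

0x85AF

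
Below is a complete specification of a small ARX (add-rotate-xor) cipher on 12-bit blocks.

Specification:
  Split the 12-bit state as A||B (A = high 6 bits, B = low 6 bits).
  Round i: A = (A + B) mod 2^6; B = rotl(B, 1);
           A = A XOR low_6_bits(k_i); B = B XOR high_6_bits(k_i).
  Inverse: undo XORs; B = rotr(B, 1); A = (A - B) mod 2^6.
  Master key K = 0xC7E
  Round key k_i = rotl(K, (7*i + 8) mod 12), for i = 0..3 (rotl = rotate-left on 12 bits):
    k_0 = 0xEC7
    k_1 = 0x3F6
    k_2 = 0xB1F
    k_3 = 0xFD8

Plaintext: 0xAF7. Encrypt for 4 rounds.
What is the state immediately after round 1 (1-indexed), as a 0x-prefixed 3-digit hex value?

s_0 = plaintext = 0xAF7
s_1 = Round(s_0, k_0) = 0x954
s_2 = Round(s_1, k_1) = 0x3E7
s_3 = Round(s_2, k_2) = 0xA63
s_4 = Round(s_3, k_3) = 0x538

0x954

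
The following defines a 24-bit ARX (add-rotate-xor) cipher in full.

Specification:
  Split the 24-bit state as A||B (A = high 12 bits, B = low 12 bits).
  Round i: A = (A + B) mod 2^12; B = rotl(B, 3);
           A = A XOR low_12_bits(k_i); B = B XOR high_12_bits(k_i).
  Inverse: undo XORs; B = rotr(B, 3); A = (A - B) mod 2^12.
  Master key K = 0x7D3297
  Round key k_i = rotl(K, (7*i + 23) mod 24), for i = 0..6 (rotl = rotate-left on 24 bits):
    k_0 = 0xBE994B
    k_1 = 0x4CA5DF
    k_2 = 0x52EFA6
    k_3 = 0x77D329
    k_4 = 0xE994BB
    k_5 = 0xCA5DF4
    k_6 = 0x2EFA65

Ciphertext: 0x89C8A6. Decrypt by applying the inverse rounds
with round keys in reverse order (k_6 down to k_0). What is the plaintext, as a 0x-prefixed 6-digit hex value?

0x00F70D

s_0 = ciphertext = 0x89C8A6
s_1 = InvRound(s_0, k_6) = 0xFB0349
s_2 = InvRound(s_1, k_5) = 0x8479FD
s_3 = InvRound(s_2, k_4) = 0x4108EC
s_4 = InvRound(s_3, k_3) = 0x3473F2
s_5 = InvRound(s_4, k_2) = 0x4068DB
s_6 = InvRound(s_5, k_1) = 0xE57382
s_7 = InvRound(s_6, k_0) = 0x00F70D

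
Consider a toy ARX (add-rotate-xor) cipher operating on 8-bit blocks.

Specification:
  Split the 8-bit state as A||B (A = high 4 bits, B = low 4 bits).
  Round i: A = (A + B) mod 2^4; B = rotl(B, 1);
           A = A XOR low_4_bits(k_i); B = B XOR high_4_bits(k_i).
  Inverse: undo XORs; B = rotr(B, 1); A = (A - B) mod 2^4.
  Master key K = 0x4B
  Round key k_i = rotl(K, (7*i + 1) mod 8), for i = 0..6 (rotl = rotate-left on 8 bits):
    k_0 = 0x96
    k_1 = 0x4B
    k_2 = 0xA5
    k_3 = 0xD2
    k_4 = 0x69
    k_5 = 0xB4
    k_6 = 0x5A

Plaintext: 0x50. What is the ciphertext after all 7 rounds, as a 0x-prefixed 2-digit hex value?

s_0 = plaintext = 0x50
s_1 = Round(s_0, k_0) = 0x39
s_2 = Round(s_1, k_1) = 0x77
s_3 = Round(s_2, k_2) = 0xB4
s_4 = Round(s_3, k_3) = 0xD5
s_5 = Round(s_4, k_4) = 0xBC
s_6 = Round(s_5, k_5) = 0x32
s_7 = Round(s_6, k_6) = 0xF1

0xF1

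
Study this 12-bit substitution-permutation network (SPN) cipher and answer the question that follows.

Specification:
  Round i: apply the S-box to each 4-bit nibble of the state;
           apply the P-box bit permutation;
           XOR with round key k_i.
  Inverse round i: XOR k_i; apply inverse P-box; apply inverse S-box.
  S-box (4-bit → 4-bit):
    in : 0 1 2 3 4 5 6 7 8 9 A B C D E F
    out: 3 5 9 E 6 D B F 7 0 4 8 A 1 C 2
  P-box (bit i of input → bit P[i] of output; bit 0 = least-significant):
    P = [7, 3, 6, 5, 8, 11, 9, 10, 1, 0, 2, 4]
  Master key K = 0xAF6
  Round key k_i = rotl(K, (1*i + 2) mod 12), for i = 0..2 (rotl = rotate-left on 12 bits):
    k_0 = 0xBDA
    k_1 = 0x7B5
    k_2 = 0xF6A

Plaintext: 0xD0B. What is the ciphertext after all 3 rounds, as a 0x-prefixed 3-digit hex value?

0x263

s_0 = plaintext = 0xD0B
s_1 = Round(s_0, k_0) = 0x2F8
s_2 = Round(s_1, k_1) = 0xF6F
s_3 = Round(s_2, k_2) = 0x263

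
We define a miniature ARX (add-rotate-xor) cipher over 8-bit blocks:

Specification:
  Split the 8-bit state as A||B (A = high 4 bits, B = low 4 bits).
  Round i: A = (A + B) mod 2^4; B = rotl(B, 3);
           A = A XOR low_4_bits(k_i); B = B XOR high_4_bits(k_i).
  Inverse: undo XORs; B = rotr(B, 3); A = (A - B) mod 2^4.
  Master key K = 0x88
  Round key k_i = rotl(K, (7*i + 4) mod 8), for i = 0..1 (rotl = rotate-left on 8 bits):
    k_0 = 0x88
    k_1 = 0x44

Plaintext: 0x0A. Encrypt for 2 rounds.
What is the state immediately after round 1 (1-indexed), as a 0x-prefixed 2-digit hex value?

0x2D

s_0 = plaintext = 0x0A
s_1 = Round(s_0, k_0) = 0x2D
s_2 = Round(s_1, k_1) = 0xBA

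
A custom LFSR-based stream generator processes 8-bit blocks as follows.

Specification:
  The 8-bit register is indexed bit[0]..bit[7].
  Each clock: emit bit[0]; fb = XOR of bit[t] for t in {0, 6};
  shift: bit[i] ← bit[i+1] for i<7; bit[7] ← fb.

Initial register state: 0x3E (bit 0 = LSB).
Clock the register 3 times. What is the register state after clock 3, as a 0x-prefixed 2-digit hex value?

reg_0 = 0x3E
clock 1: out=0, reg = 0x1F
clock 2: out=1, reg = 0x8F
clock 3: out=1, reg = 0xC7

0xC7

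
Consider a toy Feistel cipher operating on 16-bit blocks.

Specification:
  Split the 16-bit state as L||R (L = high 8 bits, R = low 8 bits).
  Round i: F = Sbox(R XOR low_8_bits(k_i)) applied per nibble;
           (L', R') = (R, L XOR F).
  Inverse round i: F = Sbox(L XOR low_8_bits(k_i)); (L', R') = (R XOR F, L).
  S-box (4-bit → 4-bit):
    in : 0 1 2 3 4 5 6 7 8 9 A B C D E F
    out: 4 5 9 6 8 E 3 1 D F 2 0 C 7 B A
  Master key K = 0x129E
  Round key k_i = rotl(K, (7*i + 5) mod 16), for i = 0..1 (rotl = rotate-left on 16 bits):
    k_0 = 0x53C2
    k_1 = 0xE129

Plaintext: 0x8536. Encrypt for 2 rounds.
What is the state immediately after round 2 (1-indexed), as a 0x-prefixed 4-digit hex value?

s_0 = plaintext = 0x8536
s_1 = Round(s_0, k_0) = 0x362D
s_2 = Round(s_1, k_1) = 0x2D7E

0x2D7E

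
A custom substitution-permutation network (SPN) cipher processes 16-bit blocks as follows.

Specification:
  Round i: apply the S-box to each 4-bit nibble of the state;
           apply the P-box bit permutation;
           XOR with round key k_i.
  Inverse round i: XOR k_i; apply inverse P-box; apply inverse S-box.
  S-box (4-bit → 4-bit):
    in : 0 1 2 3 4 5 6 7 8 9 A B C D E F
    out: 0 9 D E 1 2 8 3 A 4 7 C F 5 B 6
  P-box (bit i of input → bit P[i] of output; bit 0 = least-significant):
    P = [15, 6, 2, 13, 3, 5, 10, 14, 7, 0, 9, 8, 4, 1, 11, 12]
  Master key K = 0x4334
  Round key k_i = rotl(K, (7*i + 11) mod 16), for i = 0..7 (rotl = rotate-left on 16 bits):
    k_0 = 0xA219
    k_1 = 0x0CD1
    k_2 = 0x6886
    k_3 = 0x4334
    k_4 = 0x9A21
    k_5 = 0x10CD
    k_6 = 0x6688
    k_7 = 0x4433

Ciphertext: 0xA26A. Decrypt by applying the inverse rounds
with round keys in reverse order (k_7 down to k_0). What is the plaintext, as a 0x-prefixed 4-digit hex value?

0x49BB

s_0 = ciphertext = 0xA26A
s_1 = InvRound(s_0, k_7) = 0x4F2E
s_2 = InvRound(s_1, k_6) = 0xF15B
s_3 = InvRound(s_2, k_5) = 0x7162
s_4 = InvRound(s_3, k_4) = 0xF36E
s_5 = InvRound(s_4, k_3) = 0xE04E
s_6 = InvRound(s_5, k_2) = 0x9447
s_7 = InvRound(s_6, k_1) = 0xC40D
s_8 = InvRound(s_7, k_0) = 0x49BB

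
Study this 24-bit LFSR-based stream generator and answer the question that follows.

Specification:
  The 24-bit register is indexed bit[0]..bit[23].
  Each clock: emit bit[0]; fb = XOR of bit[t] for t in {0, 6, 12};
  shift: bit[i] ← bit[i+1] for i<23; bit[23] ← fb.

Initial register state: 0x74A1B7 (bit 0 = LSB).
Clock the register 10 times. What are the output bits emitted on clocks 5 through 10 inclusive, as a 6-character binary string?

110110

reg_0 = 0x74A1B7
clock 1: out=1, reg = 0xBA50DB
clock 2: out=1, reg = 0xDD286D
clock 3: out=1, reg = 0x6E9436
clock 4: out=0, reg = 0xB74A1B
clock 5: out=1, reg = 0xDBA50D
clock 6: out=1, reg = 0xEDD286
clock 7: out=0, reg = 0xF6E943
clock 8: out=1, reg = 0x7B74A1
clock 9: out=1, reg = 0x3DBA50
clock 10: out=0, reg = 0x1EDD28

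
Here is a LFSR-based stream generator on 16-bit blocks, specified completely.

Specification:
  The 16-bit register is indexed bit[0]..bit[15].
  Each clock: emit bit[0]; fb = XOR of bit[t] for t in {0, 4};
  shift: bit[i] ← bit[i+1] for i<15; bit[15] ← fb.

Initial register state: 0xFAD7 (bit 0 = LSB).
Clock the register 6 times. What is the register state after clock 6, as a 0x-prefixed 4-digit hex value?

reg_0 = 0xFAD7
clock 1: out=1, reg = 0x7D6B
clock 2: out=1, reg = 0xBEB5
clock 3: out=1, reg = 0x5F5A
clock 4: out=0, reg = 0xAFAD
clock 5: out=1, reg = 0xD7D6
clock 6: out=0, reg = 0xEBEB

0xEBEB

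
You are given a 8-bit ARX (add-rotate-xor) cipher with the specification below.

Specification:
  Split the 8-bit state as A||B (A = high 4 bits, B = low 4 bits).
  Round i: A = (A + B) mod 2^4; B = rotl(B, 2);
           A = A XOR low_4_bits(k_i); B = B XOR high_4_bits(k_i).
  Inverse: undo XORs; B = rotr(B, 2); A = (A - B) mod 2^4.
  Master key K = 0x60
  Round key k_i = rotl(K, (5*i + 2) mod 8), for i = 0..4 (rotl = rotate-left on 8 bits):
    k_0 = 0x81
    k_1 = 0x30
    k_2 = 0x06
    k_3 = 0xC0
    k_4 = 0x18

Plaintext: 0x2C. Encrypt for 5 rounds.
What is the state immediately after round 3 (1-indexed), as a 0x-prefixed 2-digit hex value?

s_0 = plaintext = 0x2C
s_1 = Round(s_0, k_0) = 0xFB
s_2 = Round(s_1, k_1) = 0xAD
s_3 = Round(s_2, k_2) = 0x17
s_4 = Round(s_3, k_3) = 0x81
s_5 = Round(s_4, k_4) = 0x15

0x17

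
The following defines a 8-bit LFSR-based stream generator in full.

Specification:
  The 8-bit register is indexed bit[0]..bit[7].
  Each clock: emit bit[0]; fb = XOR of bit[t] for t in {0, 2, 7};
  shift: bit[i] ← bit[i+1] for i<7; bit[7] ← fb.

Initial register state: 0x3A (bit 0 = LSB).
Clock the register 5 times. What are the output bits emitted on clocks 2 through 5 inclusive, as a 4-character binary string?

1011

reg_0 = 0x3A
clock 1: out=0, reg = 0x1D
clock 2: out=1, reg = 0x0E
clock 3: out=0, reg = 0x87
clock 4: out=1, reg = 0xC3
clock 5: out=1, reg = 0x61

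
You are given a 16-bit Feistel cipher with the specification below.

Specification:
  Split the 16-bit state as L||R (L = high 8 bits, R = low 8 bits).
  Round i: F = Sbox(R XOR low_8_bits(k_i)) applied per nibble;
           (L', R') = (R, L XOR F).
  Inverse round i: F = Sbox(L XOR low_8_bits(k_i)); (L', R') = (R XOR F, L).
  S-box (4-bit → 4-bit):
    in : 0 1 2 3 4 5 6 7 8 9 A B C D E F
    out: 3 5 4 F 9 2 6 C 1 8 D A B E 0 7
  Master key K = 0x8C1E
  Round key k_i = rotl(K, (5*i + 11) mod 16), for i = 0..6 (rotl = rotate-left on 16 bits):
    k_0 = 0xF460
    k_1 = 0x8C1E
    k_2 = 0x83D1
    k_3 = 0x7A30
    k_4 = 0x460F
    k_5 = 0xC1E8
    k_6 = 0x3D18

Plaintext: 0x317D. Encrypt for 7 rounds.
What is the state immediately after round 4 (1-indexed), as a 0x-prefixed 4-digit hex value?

0x0744

s_0 = plaintext = 0x317D
s_1 = Round(s_0, k_0) = 0x7D6F
s_2 = Round(s_1, k_1) = 0x6FB8
s_3 = Round(s_2, k_2) = 0xB807
s_4 = Round(s_3, k_3) = 0x0744
s_5 = Round(s_4, k_4) = 0x449D
s_6 = Round(s_5, k_5) = 0x9D86
s_7 = Round(s_6, k_6) = 0x861D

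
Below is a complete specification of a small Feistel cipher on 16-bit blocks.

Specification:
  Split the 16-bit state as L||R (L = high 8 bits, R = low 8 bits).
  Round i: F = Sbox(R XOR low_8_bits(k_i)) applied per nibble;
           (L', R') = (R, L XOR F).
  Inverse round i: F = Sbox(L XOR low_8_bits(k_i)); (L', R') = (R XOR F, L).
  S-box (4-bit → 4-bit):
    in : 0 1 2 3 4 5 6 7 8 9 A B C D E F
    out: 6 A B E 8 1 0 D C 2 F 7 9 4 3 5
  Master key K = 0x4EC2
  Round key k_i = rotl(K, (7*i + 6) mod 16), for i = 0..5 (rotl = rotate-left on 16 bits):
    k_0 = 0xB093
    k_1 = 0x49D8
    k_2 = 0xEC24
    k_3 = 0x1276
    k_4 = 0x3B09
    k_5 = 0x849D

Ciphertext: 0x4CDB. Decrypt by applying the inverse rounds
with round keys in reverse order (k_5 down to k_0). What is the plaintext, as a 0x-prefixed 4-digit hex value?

0xA793

s_0 = ciphertext = 0x4CDB
s_1 = InvRound(s_0, k_5) = 0x914C
s_2 = InvRound(s_1, k_4) = 0x6091
s_3 = InvRound(s_2, k_3) = 0x3160
s_4 = InvRound(s_3, k_2) = 0xC131
s_5 = InvRound(s_4, k_1) = 0x93C1
s_6 = InvRound(s_5, k_0) = 0xA793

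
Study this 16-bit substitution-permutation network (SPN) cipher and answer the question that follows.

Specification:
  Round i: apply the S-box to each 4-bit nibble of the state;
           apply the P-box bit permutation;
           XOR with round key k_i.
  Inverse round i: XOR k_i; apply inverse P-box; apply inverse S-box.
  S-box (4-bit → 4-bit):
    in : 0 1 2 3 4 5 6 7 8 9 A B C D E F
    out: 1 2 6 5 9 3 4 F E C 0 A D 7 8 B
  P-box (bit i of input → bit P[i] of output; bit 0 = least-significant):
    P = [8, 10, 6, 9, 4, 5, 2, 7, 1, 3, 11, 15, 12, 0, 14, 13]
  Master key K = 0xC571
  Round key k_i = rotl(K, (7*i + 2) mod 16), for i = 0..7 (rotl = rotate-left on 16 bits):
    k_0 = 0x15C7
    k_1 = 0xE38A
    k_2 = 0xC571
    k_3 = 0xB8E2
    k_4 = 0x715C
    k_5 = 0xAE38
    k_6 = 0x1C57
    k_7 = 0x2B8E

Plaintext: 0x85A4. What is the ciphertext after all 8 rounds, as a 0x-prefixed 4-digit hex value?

s_0 = plaintext = 0x85A4
s_1 = Round(s_0, k_0) = 0x76CC
s_2 = Round(s_1, k_1) = 0x985F
s_3 = Round(s_2, k_2) = 0x2A49
s_4 = Round(s_3, k_3) = 0xFA33
s_5 = Round(s_4, k_4) = 0x4009
s_6 = Round(s_5, k_5) = 0x9C6A
s_7 = Round(s_6, k_6) = 0xF451
s_8 = Round(s_7, k_7) = 0x9FBD

0x9FBD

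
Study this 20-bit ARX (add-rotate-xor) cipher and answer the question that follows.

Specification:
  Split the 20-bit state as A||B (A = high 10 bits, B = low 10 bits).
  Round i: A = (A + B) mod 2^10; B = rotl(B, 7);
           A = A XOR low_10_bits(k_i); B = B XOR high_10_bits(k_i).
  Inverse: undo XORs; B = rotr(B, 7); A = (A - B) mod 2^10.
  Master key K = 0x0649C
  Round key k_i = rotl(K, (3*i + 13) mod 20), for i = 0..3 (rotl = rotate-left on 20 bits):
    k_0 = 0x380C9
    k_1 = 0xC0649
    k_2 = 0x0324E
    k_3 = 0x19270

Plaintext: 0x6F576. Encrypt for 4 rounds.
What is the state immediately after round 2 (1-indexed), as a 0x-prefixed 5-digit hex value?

s_0 = plaintext = 0x6F576
s_1 = Round(s_0, k_0) = 0xFEBCE
s_2 = Round(s_1, k_1) = 0x60478
s_3 = Round(s_2, k_2) = 0xEDC03
s_4 = Round(s_3, k_3) = 0x729E4

0x60478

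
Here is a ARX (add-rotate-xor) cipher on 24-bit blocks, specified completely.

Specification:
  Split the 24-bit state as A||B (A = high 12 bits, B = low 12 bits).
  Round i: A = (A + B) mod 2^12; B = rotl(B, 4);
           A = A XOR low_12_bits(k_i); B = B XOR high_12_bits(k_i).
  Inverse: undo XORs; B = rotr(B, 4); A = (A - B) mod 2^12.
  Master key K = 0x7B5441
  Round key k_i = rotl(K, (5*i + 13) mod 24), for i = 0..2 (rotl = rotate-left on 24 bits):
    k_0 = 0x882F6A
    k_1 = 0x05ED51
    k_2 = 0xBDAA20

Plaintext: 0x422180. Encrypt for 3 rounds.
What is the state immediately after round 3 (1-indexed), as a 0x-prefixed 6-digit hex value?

s_0 = plaintext = 0x422180
s_1 = Round(s_0, k_0) = 0xAC8083
s_2 = Round(s_1, k_1) = 0x61A86E
s_3 = Round(s_2, k_2) = 0x4A8D32

0x4A8D32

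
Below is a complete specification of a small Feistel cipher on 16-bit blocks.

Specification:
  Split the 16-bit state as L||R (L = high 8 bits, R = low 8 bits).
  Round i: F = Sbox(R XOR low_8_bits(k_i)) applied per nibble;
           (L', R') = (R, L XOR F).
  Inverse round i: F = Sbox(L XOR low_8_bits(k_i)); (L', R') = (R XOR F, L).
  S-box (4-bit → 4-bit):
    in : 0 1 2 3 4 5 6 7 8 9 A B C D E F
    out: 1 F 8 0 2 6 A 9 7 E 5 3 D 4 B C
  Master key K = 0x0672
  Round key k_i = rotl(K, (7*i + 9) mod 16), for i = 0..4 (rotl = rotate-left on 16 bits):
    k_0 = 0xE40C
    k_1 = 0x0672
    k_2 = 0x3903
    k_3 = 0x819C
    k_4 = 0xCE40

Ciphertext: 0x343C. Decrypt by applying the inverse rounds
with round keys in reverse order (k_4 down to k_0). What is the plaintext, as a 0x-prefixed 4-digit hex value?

0x3D7D

s_0 = ciphertext = 0x343C
s_1 = InvRound(s_0, k_4) = 0xAE34
s_2 = InvRound(s_1, k_3) = 0x3CAE
s_3 = InvRound(s_2, k_2) = 0xA23C
s_4 = InvRound(s_3, k_1) = 0x7DA2
s_5 = InvRound(s_4, k_0) = 0x3D7D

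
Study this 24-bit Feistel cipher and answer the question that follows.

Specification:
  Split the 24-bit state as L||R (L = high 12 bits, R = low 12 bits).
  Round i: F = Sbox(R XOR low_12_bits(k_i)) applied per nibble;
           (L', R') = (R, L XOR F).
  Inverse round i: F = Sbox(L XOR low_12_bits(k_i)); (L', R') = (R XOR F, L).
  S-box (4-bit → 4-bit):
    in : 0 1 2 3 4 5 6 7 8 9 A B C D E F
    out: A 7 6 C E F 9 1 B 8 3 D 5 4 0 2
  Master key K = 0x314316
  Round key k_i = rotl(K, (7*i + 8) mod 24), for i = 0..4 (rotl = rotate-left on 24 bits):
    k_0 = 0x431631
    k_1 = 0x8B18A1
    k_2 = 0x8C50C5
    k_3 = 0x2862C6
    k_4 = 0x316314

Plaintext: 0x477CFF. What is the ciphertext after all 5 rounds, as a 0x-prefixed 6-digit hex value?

0x1B21A2

s_0 = plaintext = 0x477CFF
s_1 = Round(s_0, k_0) = 0xCFF727
s_2 = Round(s_1, k_1) = 0x727E46
s_3 = Round(s_2, k_2) = 0xE4679B
s_4 = Round(s_3, k_3) = 0x79B1B2
s_5 = Round(s_4, k_4) = 0x1B21A2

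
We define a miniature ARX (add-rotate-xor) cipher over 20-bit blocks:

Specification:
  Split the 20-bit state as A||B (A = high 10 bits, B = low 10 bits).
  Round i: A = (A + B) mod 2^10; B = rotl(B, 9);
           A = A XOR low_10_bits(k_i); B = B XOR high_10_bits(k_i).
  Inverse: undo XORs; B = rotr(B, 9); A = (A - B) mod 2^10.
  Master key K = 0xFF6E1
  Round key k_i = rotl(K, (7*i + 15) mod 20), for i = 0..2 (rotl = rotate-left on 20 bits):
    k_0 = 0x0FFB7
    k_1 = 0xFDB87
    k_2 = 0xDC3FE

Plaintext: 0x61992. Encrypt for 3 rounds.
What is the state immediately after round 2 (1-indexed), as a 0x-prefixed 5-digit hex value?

0x88B8D

s_0 = plaintext = 0x61992
s_1 = Round(s_0, k_0) = 0x2BCF6
s_2 = Round(s_1, k_1) = 0x88B8D
s_3 = Round(s_2, k_2) = 0x944B6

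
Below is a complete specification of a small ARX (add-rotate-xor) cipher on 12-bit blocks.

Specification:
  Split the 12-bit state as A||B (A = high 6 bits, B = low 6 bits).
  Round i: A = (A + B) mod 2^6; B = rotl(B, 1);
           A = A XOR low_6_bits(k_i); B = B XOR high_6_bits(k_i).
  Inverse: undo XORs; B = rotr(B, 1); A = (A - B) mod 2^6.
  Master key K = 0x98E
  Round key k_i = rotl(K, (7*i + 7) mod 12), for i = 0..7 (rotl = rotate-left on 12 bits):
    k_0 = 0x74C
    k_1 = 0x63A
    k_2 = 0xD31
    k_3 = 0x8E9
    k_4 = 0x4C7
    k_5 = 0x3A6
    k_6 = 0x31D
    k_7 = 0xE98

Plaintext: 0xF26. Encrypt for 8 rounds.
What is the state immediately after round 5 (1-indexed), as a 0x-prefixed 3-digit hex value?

s_0 = plaintext = 0xF26
s_1 = Round(s_0, k_0) = 0xB90
s_2 = Round(s_1, k_1) = 0x138
s_3 = Round(s_2, k_2) = 0x345
s_4 = Round(s_3, k_3) = 0xEE9
s_5 = Round(s_4, k_4) = 0x8C0
s_6 = Round(s_5, k_5) = 0x14E
s_7 = Round(s_6, k_6) = 0x390
s_8 = Round(s_7, k_7) = 0x19A

0x8C0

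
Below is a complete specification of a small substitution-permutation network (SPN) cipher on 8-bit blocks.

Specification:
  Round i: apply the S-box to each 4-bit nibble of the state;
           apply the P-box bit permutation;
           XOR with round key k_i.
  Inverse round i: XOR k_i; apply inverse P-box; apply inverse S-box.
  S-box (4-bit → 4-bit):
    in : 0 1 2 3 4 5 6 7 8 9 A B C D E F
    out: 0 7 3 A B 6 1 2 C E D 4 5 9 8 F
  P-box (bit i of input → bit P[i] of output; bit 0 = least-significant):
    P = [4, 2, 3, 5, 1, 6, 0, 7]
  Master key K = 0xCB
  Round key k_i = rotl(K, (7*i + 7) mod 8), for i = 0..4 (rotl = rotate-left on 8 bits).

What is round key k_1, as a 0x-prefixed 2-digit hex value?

K = 0xCB
k_0 = rotl(K, (7*0+7) mod 8) = rotl(K, 7) = 0xE5
k_1 = rotl(K, (7*1+7) mod 8) = rotl(K, 6) = 0xF2

0xF2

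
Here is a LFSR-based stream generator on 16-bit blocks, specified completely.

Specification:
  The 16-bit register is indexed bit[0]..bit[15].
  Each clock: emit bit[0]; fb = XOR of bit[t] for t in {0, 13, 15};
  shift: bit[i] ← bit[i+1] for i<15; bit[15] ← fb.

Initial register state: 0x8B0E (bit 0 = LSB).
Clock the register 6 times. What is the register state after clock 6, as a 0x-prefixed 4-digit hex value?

0x062C

reg_0 = 0x8B0E
clock 1: out=0, reg = 0xC587
clock 2: out=1, reg = 0x62C3
clock 3: out=1, reg = 0x3161
clock 4: out=1, reg = 0x18B0
clock 5: out=0, reg = 0x0C58
clock 6: out=0, reg = 0x062C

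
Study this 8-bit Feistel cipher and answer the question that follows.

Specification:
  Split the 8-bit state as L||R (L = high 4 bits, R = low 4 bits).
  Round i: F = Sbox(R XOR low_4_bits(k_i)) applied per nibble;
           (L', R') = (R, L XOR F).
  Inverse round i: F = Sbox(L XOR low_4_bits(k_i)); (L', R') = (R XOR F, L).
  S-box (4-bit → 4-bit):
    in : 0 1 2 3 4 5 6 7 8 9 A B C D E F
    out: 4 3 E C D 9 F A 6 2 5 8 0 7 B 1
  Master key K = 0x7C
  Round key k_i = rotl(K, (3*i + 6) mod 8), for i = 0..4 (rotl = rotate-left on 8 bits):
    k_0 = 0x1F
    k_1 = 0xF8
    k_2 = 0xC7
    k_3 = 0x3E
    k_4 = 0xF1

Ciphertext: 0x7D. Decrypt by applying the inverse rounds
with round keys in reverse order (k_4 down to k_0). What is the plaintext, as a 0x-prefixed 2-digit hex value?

0xAC

s_0 = ciphertext = 0x7D
s_1 = InvRound(s_0, k_4) = 0x27
s_2 = InvRound(s_1, k_3) = 0x72
s_3 = InvRound(s_2, k_2) = 0x67
s_4 = InvRound(s_3, k_1) = 0xC6
s_5 = InvRound(s_4, k_0) = 0xAC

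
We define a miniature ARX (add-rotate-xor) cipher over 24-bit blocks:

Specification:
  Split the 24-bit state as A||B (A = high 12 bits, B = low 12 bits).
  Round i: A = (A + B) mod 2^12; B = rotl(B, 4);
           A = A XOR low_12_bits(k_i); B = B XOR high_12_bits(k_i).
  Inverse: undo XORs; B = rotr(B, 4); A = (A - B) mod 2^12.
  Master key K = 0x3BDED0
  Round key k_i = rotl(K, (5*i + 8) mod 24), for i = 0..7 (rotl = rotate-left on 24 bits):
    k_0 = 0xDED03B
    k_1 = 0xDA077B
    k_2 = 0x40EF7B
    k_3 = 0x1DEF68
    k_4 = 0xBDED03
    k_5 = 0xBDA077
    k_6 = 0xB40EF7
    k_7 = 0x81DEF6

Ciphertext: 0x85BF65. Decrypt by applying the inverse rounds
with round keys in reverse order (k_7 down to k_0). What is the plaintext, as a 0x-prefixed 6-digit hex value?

0xEB9CC2

s_0 = ciphertext = 0x85BF65
s_1 = InvRound(s_0, k_7) = 0xE36877
s_2 = InvRound(s_1, k_6) = 0x98E733
s_3 = InvRound(s_2, k_5) = 0x02B9CE
s_4 = InvRound(s_3, k_4) = 0xD07021
s_5 = InvRound(s_4, k_3) = 0x350F1F
s_6 = InvRound(s_5, k_2) = 0xA7A1B1
s_7 = InvRound(s_6, k_1) = 0xB401C1
s_8 = InvRound(s_7, k_0) = 0xEB9CC2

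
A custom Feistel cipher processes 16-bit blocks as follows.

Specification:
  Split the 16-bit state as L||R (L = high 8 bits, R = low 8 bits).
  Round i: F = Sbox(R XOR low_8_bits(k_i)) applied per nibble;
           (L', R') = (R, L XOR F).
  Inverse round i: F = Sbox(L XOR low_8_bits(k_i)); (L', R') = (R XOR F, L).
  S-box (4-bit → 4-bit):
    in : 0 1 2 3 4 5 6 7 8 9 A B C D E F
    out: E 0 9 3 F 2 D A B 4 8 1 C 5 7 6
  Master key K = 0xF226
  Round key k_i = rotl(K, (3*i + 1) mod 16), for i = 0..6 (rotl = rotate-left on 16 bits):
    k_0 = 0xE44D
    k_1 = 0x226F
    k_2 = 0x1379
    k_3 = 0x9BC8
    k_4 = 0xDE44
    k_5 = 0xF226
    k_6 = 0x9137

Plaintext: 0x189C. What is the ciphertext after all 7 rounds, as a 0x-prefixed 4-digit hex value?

s_0 = plaintext = 0x189C
s_1 = Round(s_0, k_0) = 0x9C48
s_2 = Round(s_1, k_1) = 0x4806
s_3 = Round(s_2, k_2) = 0x06EE
s_4 = Round(s_3, k_3) = 0xEE9B
s_5 = Round(s_4, k_4) = 0x9BB8
s_6 = Round(s_5, k_5) = 0xB8DC
s_7 = Round(s_6, k_6) = 0xDCC9

0xDCC9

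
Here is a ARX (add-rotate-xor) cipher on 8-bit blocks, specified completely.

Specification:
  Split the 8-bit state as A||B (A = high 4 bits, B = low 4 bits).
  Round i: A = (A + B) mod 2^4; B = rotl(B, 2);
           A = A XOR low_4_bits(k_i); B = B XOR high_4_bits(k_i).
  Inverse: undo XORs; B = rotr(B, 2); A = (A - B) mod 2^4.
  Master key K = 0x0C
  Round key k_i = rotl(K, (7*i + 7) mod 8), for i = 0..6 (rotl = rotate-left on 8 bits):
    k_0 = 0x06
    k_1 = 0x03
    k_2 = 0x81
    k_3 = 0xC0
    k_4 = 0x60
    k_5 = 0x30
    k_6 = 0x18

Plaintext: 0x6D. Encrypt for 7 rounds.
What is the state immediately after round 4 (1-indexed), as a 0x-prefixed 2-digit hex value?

0xC3

s_0 = plaintext = 0x6D
s_1 = Round(s_0, k_0) = 0x57
s_2 = Round(s_1, k_1) = 0xFD
s_3 = Round(s_2, k_2) = 0xDF
s_4 = Round(s_3, k_3) = 0xC3
s_5 = Round(s_4, k_4) = 0xFA
s_6 = Round(s_5, k_5) = 0x99
s_7 = Round(s_6, k_6) = 0xA7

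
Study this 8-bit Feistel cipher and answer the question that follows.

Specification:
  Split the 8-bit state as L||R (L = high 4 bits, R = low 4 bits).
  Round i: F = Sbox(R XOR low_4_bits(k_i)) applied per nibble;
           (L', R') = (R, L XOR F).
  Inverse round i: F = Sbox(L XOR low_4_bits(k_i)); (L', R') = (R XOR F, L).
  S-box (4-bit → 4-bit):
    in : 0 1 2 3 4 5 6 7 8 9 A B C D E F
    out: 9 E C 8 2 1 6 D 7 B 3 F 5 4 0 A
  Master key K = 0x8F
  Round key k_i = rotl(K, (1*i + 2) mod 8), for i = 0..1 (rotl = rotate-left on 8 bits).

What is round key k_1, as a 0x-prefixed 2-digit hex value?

0x7C

K = 0x8F
k_0 = rotl(K, (1*0+2) mod 8) = rotl(K, 2) = 0x3E
k_1 = rotl(K, (1*1+2) mod 8) = rotl(K, 3) = 0x7C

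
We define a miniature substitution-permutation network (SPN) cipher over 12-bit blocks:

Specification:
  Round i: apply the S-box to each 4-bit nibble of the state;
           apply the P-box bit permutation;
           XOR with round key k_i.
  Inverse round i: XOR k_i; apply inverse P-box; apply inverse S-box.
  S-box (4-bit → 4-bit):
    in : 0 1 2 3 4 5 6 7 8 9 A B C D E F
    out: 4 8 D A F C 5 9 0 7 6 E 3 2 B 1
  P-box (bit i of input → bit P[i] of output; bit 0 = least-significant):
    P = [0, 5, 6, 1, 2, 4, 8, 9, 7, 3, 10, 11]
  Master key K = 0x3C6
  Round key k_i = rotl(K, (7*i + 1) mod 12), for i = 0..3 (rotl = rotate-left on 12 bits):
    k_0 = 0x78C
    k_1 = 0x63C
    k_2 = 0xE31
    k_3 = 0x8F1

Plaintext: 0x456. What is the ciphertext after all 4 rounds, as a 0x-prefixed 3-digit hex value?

s_0 = plaintext = 0x456
s_1 = Round(s_0, k_0) = 0x845
s_2 = Round(s_1, k_1) = 0x56A
s_3 = Round(s_2, k_2) = 0x355
s_4 = Round(s_3, k_3) = 0x3BB

0x3BB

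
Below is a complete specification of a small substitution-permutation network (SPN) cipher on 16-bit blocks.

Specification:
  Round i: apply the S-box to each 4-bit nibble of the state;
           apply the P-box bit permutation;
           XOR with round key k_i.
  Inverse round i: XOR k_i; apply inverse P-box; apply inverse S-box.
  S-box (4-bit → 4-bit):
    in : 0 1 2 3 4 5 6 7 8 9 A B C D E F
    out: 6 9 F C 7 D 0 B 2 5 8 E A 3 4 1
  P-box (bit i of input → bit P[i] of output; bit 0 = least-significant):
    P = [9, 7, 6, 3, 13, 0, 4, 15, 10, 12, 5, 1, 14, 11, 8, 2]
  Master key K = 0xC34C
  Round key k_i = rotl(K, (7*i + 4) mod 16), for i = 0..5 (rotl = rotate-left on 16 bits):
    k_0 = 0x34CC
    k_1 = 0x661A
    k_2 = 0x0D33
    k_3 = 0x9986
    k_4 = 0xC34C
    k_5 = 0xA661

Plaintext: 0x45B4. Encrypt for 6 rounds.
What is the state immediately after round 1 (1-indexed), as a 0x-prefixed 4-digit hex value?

s_0 = plaintext = 0x45B4
s_1 = Round(s_0, k_0) = 0xFB3F
s_2 = Round(s_1, k_1) = 0xB428
s_3 = Round(s_2, k_2) = 0xB086
s_4 = Round(s_3, k_3) = 0x80A3
s_5 = Round(s_4, k_4) = 0x5B24
s_6 = Round(s_5, k_5) = 0x5596

0xFB3F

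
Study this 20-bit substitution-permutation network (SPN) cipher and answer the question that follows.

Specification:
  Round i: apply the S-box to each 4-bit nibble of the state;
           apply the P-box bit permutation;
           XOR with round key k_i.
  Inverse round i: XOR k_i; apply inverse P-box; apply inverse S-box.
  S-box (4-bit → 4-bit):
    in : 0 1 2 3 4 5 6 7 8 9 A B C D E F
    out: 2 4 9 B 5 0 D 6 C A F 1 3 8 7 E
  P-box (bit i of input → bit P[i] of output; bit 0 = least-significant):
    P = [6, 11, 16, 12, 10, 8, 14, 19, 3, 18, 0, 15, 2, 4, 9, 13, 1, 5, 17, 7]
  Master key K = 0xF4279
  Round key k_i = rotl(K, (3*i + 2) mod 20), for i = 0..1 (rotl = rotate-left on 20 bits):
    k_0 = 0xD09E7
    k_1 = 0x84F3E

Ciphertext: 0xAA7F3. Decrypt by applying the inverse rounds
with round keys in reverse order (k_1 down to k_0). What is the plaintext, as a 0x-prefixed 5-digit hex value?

s_0 = ciphertext = 0xAA7F3
s_1 = InvRound(s_0, k_1) = 0x8261C
s_2 = InvRound(s_1, k_0) = 0x3FECE

0x3FECE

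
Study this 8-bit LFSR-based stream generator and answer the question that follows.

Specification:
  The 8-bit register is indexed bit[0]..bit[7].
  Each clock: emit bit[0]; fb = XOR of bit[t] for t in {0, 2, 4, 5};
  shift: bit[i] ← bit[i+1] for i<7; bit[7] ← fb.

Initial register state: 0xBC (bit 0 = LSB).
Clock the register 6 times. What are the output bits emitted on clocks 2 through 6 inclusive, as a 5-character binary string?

01111

reg_0 = 0xBC
clock 1: out=0, reg = 0xDE
clock 2: out=0, reg = 0x6F
clock 3: out=1, reg = 0xB7
clock 4: out=1, reg = 0x5B
clock 5: out=1, reg = 0x2D
clock 6: out=1, reg = 0x96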